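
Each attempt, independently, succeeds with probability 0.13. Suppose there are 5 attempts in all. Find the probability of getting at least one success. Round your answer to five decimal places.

0.50158

P(at least one) = 1 − P(none) = 1 − (1 − 0.13)^5
= 1 − 0.4984209 = 0.5015791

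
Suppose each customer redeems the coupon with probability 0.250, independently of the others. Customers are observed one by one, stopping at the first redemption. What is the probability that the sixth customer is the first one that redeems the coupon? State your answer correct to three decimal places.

0.059

Geometric (trials to first success), p = 0.25.
P(Y = 6) = (1−p)^5 · p = 0.2373 · 0.25 = 0.05933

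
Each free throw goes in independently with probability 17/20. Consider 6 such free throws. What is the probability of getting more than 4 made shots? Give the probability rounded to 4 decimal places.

0.7765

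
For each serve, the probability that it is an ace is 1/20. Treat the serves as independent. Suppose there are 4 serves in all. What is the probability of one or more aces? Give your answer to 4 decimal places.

P(at least one) = 1 − P(none) = 1 − (1 − 0.05)^4
= 1 − 0.814506 = 0.185494

0.1855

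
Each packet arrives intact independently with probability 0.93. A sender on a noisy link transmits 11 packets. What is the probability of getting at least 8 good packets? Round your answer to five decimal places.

0.99469

X ~ Binomial(11, 0.93); P(X ≥ 8) = Σ C(11,k) p^k (1−p)^(11−k) over k:
  k=8: C(11,8)·0.93^8·0.07^3 = 0.0316695
  k=9: C(11,9)·0.93^9·0.07^2 = 0.1402508
  k=10: C(11,10)·0.93^10·0.07^1 = 0.3726664
  k=11: C(11,11)·0.93^11·0.07^0 = 0.4501035
Total = 0.9946902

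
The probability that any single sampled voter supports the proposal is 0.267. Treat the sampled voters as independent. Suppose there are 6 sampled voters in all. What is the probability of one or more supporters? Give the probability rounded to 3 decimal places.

0.845

P(at least one) = 1 − P(none) = 1 − (1 − 0.267)^6
= 1 − 0.15510 = 0.84490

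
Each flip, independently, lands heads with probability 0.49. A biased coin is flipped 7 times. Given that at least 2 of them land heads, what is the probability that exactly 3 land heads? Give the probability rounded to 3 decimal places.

0.299

X ~ Binomial(7, 0.49). Want P(X=3 | X≥2) = P(X=3) / P(X≥2).
P(X=3) = C(7,3)·0.49^3·0.51^4 = 0.27857
P(X≥2) = 1 − 0.00897 − 0.06036 = 0.93067
Ratio = 0.27857 / 0.93067 = 0.29932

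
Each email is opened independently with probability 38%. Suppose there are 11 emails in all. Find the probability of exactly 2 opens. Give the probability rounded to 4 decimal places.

X ~ Binomial(n=11, p=0.38).
P(X=2) = C(11,2) · p^2 · (1−p)^9
= 55 · 0.1444 · 0.013537 = 0.107512

0.1075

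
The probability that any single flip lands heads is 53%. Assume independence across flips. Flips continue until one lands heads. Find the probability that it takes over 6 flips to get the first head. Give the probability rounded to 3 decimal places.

0.011

Y = number of flips to the first success; geometric, p = 0.53.
P(Y > 6) = P(first 6 all fail) = (1−p)^6 = 0.01078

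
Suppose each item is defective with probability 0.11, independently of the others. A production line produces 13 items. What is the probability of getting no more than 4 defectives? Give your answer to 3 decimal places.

X ~ Binomial(13, 0.11); P(X ≤ 4) = Σ C(13,k) p^k (1−p)^(13−k) over k:
  k=0: C(13,0)·0.11^0·0.89^13 = 0.21982
  k=1: C(13,1)·0.11^1·0.89^12 = 0.35320
  k=2: C(13,2)·0.11^2·0.89^11 = 0.26192
  k=3: C(13,3)·0.11^3·0.89^10 = 0.11870
  k=4: C(13,4)·0.11^4·0.89^9 = 0.03668
Total = 0.99031

0.990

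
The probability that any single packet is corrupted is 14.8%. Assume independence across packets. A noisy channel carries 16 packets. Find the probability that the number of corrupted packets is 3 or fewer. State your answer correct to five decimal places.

0.79684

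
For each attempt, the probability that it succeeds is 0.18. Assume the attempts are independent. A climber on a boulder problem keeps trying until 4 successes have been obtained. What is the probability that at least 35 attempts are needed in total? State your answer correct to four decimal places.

0.1160

Needing more than 34 attempts ⇔ fewer than 4 successes in the first 34. With X ~ Binomial(34, 0.18), P(Y > 34) = P(X ≤ 3).
  k=0: C(34,0)·0.18^0·0.82^34 = 0.001174
  k=1: C(34,1)·0.18^1·0.82^33 = 0.008762
  k=2: C(34,2)·0.18^2·0.82^32 = 0.031736
  k=3: C(34,3)·0.18^3·0.82^31 = 0.074309
P(X ≤ 3) = 0.115981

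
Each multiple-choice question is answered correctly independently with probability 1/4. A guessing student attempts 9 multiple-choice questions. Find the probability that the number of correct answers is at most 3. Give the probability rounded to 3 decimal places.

0.834

X ~ Binomial(9, 0.25); P(X ≤ 3) = Σ C(9,k) p^k (1−p)^(9−k) over k:
  k=0: C(9,0)·0.25^0·0.75^9 = 0.07508
  k=1: C(9,1)·0.25^1·0.75^8 = 0.22525
  k=2: C(9,2)·0.25^2·0.75^7 = 0.30034
  k=3: C(9,3)·0.25^3·0.75^6 = 0.23360
Total = 0.83427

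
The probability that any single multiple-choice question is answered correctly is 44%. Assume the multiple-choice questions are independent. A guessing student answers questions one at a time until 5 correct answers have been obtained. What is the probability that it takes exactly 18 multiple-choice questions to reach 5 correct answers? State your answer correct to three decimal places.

Y = trial on which the fifth success occurs; negative binomial, r=5, p=0.44.
P(Y=18) = C(17,4) · p^5 · (1−p)^13
= 2380 · 0.016492 · 0.00053265 = 0.02091

0.021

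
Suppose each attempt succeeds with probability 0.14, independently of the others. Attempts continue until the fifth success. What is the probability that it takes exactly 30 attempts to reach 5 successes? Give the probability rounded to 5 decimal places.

0.02943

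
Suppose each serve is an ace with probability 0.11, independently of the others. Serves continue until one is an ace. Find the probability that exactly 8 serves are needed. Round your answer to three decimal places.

Geometric (trials to first success), p = 0.11.
P(Y = 8) = (1−p)^7 · p = 0.44231 · 0.11 = 0.04865

0.049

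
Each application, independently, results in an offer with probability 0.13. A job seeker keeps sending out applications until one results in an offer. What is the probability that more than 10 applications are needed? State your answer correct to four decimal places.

Y = number of applications to the first success; geometric, p = 0.13.
P(Y > 10) = P(first 10 all fail) = (1−p)^10 = 0.248423

0.2484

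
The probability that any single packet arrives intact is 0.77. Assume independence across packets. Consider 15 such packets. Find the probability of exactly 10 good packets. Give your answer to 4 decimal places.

X ~ Binomial(n=15, p=0.77).
P(X=10) = C(15,10) · p^10 · (1−p)^5
= 3003 · 0.073267 · 0.00064363 = 0.141613

0.1416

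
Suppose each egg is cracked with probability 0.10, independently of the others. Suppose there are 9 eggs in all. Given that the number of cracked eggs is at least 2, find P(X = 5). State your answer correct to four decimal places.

0.0037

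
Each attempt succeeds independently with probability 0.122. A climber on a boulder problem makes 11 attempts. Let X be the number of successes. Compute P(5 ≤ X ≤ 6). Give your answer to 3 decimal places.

X ~ Binomial(11, 0.122); P(5 ≤ X ≤ 6) = Σ C(11,k) p^k (1−p)^(11−k) over k:
  k=5: C(11,5)·0.122^5·0.878^6 = 0.00572
  k=6: C(11,6)·0.122^6·0.878^5 = 0.00079
Total = 0.00651

0.007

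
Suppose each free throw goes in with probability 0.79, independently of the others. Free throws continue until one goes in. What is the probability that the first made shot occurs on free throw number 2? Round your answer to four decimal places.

0.1659

Geometric (trials to first success), p = 0.79.
P(Y = 2) = (1−p)^1 · p = 0.21 · 0.79 = 0.165900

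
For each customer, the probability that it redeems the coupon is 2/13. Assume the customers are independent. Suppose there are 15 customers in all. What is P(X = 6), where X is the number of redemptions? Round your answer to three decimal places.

0.015

X ~ Binomial(n=15, p=0.153846).
P(X=6) = C(15,6) · p^6 · (1−p)^9
= 5005 · 1.3259e-05 · 0.22235 = 0.01476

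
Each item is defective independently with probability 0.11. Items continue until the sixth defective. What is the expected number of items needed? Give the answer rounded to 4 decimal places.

54.5455

Y = total items until the sixth success; negative binomial with r=6, p=0.11.
E[Y] = r / p = 6 / 0.11 = 54.545455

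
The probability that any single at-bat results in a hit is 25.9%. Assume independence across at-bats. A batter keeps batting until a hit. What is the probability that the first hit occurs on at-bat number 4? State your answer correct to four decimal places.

Geometric (trials to first success), p = 0.259.
P(Y = 4) = (1−p)^3 · p = 0.40687 · 0.259 = 0.105379

0.1054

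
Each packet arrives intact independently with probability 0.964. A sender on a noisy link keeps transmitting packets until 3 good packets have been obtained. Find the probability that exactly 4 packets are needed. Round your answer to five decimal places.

0.09675

Y = trial on which the third success occurs; negative binomial, r=3, p=0.964.
P(Y=4) = C(3,2) · p^3 · (1−p)^1
= 3 · 0.89584 · 0.036 = 0.0967509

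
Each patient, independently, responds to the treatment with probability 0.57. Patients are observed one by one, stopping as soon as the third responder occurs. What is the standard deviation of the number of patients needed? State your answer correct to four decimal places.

Y = total patients until the third success; negative binomial with r=3, p=0.57.
SD(Y) = √[r(1−p)/p²] = √(3.970452) = 1.992599

1.9926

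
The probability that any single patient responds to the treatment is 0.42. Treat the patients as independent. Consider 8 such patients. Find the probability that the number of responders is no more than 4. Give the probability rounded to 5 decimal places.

X ~ Binomial(8, 0.42); P(X ≤ 4) = Σ C(8,k) p^k (1−p)^(8−k) over k:
  k=0: C(8,0)·0.42^0·0.58^8 = 0.0128063
  k=1: C(8,1)·0.42^1·0.58^7 = 0.0741883
  k=2: C(8,2)·0.42^2·0.58^6 = 0.1880289
  k=3: C(8,3)·0.42^3·0.58^5 = 0.2723177
  k=4: C(8,4)·0.42^4·0.58^4 = 0.2464945
Total = 0.7938356

0.79384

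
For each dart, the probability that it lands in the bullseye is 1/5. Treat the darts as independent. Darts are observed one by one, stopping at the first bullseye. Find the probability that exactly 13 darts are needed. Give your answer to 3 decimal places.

0.014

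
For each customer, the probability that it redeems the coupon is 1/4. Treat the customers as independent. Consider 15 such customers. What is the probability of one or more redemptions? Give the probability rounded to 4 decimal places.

0.9866

P(at least one) = 1 − P(none) = 1 − (1 − 0.25)^15
= 1 − 0.013363 = 0.986637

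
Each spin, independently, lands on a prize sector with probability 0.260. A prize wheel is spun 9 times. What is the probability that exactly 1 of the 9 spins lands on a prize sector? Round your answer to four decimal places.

X ~ Binomial(n=9, p=0.26).
P(X=1) = C(9,1) · p^1 · (1−p)^8
= 9 · 0.26 · 0.089919 = 0.210412

0.2104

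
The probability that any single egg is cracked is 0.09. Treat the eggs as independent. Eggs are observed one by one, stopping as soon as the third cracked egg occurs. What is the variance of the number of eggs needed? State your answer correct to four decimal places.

337.0370

Y = total eggs until the third success; negative binomial with r=3, p=0.09.
Var(Y) = r(1−p)/p² = 3·0.91 / 0.09² = 337.037037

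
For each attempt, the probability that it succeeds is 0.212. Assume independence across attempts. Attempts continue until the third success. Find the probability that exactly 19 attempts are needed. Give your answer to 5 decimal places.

0.03222

Y = trial on which the third success occurs; negative binomial, r=3, p=0.212.
P(Y=19) = C(18,2) · p^3 · (1−p)^16
= 153 · 0.0095281 · 0.022101 = 0.0322195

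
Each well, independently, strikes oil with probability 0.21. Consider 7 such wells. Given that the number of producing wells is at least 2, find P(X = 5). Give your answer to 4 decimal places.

X ~ Binomial(7, 0.21). Want P(X=5 | X≥2) = P(X=5) / P(X≥2).
P(X=5) = C(7,5)·0.21^5·0.79^2 = 0.005353
P(X≥2) = 1 − 0.192039 − 0.357339 = 0.450622
Ratio = 0.005353 / 0.450622 = 0.011878

0.0119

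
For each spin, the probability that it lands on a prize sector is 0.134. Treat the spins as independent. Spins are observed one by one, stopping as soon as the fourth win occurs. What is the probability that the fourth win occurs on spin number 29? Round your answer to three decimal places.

Y = trial on which the fourth success occurs; negative binomial, r=4, p=0.134.
P(Y=29) = C(28,3) · p^4 · (1−p)^25
= 3276 · 0.00032242 · 0.027412 = 0.02895

0.029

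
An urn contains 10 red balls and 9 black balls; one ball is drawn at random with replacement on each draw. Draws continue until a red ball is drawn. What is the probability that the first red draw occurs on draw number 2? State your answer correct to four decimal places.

0.2493

Geometric (trials to first success), p = 0.526316.
P(Y = 2) = (1−p)^1 · p = 0.47368 · 0.526316 = 0.249307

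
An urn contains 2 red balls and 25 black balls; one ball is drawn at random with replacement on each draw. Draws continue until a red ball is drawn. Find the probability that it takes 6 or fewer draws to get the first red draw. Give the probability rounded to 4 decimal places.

0.3698

Y = number of draws to the first success; geometric, p = 0.074074.
P(Y ≤ 6) = 1 − (1−p)^6 = 1 − 0.630170 = 0.369830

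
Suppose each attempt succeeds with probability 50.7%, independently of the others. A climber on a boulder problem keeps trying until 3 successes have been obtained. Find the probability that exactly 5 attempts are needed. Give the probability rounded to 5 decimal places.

0.19005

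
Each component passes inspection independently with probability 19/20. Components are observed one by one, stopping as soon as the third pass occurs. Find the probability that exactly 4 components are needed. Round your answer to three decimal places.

0.129

Y = trial on which the third success occurs; negative binomial, r=3, p=0.95.
P(Y=4) = C(3,2) · p^3 · (1−p)^1
= 3 · 0.85737 · 0.05 = 0.12861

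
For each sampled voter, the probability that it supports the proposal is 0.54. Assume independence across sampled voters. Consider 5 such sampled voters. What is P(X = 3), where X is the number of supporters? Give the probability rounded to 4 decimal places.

X ~ Binomial(n=5, p=0.54).
P(X=3) = C(5,3) · p^3 · (1−p)^2
= 10 · 0.15746 · 0.2116 = 0.333194

0.3332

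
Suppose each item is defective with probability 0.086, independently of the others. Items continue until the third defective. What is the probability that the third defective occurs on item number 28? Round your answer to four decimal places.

0.0236

Y = trial on which the third success occurs; negative binomial, r=3, p=0.086.
P(Y=28) = C(27,2) · p^3 · (1−p)^25
= 351 · 0.00063606 · 0.1056 = 0.023575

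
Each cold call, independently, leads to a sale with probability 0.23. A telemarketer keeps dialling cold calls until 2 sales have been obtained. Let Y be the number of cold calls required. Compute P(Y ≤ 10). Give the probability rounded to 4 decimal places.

0.7079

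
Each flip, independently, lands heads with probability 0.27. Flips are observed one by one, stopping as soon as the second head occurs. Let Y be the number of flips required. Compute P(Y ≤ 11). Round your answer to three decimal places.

Finishing within 11 flips ⇔ at least 2 successes in the first 11. With X ~ Binomial(11, 0.27), P(Y ≤ 11) = 1 − P(X ≤ 1).
  k=0: C(11,0)·0.27^0·0.73^11 = 0.03137
  k=1: C(11,1)·0.27^1·0.73^10 = 0.12764
1 − 0.15901 = 0.84099

0.841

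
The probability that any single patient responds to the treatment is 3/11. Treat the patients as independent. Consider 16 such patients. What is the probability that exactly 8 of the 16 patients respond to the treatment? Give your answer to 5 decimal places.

0.03083

X ~ Binomial(n=16, p=0.272727).
P(X=8) = C(16,8) · p^8 · (1−p)^8
= 12870 · 3.0608e-05 · 0.078267 = 0.0308309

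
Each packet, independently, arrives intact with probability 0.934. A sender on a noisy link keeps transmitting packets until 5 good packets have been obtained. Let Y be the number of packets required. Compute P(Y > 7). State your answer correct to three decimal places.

0.008

Needing more than 7 packets ⇔ fewer than 5 successes in the first 7. With X ~ Binomial(7, 0.934), P(Y > 7) = P(X ≤ 4).
  k=0: C(7,0)·0.934^0·0.066^7 = 0.00000
  k=1: C(7,1)·0.934^1·0.066^6 = 0.00000
  k=2: C(7,2)·0.934^2·0.066^5 = 0.00002
  k=3: C(7,3)·0.934^3·0.066^4 = 0.00054
  k=4: C(7,4)·0.934^4·0.066^3 = 0.00766
P(X ≤ 4) = 0.00822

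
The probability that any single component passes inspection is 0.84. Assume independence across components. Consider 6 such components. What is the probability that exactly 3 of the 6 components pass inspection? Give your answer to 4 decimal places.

0.0486

X ~ Binomial(n=6, p=0.84).
P(X=3) = C(6,3) · p^3 · (1−p)^3
= 20 · 0.5927 · 0.004096 = 0.048554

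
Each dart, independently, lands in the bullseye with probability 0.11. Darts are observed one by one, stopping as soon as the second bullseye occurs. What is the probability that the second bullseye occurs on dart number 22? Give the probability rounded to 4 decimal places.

0.0247

Y = trial on which the second success occurs; negative binomial, r=2, p=0.11.
P(Y=22) = C(21,1) · p^2 · (1−p)^20
= 21 · 0.0121 · 0.09723 = 0.024706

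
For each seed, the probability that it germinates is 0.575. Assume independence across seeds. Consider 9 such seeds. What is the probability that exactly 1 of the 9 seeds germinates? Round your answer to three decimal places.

X ~ Binomial(n=9, p=0.575).
P(X=1) = C(9,1) · p^1 · (1−p)^8
= 9 · 0.575 · 0.0010644 = 0.00551

0.006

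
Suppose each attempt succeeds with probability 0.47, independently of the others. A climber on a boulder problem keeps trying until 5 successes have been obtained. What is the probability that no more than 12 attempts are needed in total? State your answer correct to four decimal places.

0.7430

Finishing within 12 attempts ⇔ at least 5 successes in the first 12. With X ~ Binomial(12, 0.47), P(Y ≤ 12) = 1 − P(X ≤ 4).
  k=0: C(12,0)·0.47^0·0.53^12 = 0.000491
  k=1: C(12,1)·0.47^1·0.53^11 = 0.005228
  k=2: C(12,2)·0.47^2·0.53^10 = 0.025498
  k=3: C(12,3)·0.47^3·0.53^9 = 0.075370
  k=4: C(12,4)·0.47^4·0.53^8 = 0.150385
1 − 0.256971 = 0.743029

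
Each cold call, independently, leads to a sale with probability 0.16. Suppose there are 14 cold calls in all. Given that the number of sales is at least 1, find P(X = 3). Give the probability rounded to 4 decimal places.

0.2399

X ~ Binomial(14, 0.16). Want P(X=3 | X≥1) = P(X=3) / P(X≥1).
P(X=3) = C(14,3)·0.16^3·0.84^11 = 0.219045
P(X≥1) = 1 − 0.087078 = 0.912922
Ratio = 0.219045 / 0.912922 = 0.239939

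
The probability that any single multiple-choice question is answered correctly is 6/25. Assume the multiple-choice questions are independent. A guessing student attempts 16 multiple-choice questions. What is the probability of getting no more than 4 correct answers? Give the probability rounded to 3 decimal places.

X ~ Binomial(16, 0.24); P(X ≤ 4) = Σ C(16,k) p^k (1−p)^(16−k) over k:
  k=0: C(16,0)·0.24^0·0.76^16 = 0.01239
  k=1: C(16,1)·0.24^1·0.76^15 = 0.06259
  k=2: C(16,2)·0.24^2·0.76^14 = 0.14825
  k=3: C(16,3)·0.24^3·0.76^13 = 0.21847
  k=4: C(16,4)·0.24^4·0.76^12 = 0.22422
Total = 0.66593

0.666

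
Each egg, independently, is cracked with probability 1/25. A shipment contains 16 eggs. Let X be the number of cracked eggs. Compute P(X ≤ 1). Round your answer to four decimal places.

X ~ Binomial(16, 0.04); P(X ≤ 1) = Σ C(16,k) p^k (1−p)^(16−k) over k:
  k=0: C(16,0)·0.04^0·0.96^16 = 0.520403
  k=1: C(16,1)·0.04^1·0.96^15 = 0.346935
Total = 0.867338

0.8673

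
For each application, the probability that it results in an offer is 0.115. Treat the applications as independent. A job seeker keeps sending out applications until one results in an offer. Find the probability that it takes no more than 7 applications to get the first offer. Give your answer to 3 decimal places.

Y = number of applications to the first success; geometric, p = 0.115.
P(Y ≤ 7) = 1 − (1−p)^7 = 1 − 0.42521 = 0.57479

0.575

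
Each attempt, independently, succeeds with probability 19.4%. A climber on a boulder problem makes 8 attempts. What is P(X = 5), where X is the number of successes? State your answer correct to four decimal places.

0.0081

X ~ Binomial(n=8, p=0.194).
P(X=5) = C(8,5) · p^5 · (1−p)^3
= 56 · 0.00027479 · 0.52361 = 0.008058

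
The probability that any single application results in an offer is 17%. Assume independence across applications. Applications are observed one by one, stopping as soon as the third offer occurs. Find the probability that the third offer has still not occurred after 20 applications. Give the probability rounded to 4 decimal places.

0.3146

Needing more than 20 applications ⇔ fewer than 3 successes in the first 20. With X ~ Binomial(20, 0.17), P(Y > 20) = P(X ≤ 2).
  k=0: C(20,0)·0.17^0·0.83^20 = 0.024075
  k=1: C(20,1)·0.17^1·0.83^19 = 0.098619
  k=2: C(20,2)·0.17^2·0.83^18 = 0.191892
P(X ≤ 2) = 0.314586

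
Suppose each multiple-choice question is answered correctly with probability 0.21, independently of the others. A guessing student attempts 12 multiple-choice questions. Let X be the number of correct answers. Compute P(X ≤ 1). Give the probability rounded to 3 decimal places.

0.248

X ~ Binomial(12, 0.21); P(X ≤ 1) = Σ C(12,k) p^k (1−p)^(12−k) over k:
  k=0: C(12,0)·0.21^0·0.79^12 = 0.05909
  k=1: C(12,1)·0.21^1·0.79^11 = 0.18849
Total = 0.24759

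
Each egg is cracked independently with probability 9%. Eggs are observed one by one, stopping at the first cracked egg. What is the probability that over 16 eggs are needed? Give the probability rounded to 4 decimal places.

0.2211

Y = number of eggs to the first success; geometric, p = 0.09.
P(Y > 16) = P(first 16 all fail) = (1−p)^16 = 0.221137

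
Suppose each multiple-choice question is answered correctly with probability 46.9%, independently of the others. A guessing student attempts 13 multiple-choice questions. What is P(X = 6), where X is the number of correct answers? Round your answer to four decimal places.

X ~ Binomial(n=13, p=0.469).
P(X=6) = C(13,6) · p^6 · (1−p)^7
= 1716 · 0.010642 · 0.011903 = 0.217378

0.2174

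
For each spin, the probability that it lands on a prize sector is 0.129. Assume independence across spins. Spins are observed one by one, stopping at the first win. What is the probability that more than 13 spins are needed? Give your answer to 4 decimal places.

Y = number of spins to the first success; geometric, p = 0.129.
P(Y > 13) = P(first 13 all fail) = (1−p)^13 = 0.166049

0.1660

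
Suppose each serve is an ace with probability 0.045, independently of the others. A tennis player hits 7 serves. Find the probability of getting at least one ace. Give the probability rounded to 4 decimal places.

P(at least one) = 1 − P(none) = 1 − (1 − 0.045)^7
= 1 − 0.724475 = 0.275525

0.2755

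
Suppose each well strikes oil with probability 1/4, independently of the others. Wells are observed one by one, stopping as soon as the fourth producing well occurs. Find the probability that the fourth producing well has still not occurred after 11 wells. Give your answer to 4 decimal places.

0.7133

Needing more than 11 wells ⇔ fewer than 4 successes in the first 11. With X ~ Binomial(11, 0.25), P(Y > 11) = P(X ≤ 3).
  k=0: C(11,0)·0.25^0·0.75^11 = 0.042235
  k=1: C(11,1)·0.25^1·0.75^10 = 0.154862
  k=2: C(11,2)·0.25^2·0.75^9 = 0.258104
  k=3: C(11,3)·0.25^3·0.75^8 = 0.258104
P(X ≤ 3) = 0.713305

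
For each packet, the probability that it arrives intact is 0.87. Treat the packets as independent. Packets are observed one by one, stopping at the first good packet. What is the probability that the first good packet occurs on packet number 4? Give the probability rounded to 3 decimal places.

0.002

Geometric (trials to first success), p = 0.87.
P(Y = 4) = (1−p)^3 · p = 0.002197 · 0.87 = 0.00191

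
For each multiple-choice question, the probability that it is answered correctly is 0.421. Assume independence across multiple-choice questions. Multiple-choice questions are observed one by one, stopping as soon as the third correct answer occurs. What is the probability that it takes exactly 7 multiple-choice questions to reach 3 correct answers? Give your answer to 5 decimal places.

Y = trial on which the third success occurs; negative binomial, r=3, p=0.421.
P(Y=7) = C(6,2) · p^3 · (1−p)^4
= 15 · 0.074618 · 0.11239 = 0.1257916

0.12579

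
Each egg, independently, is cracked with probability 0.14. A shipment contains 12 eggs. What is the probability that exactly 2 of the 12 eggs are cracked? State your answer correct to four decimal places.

X ~ Binomial(n=12, p=0.14).
P(X=2) = C(12,2) · p^2 · (1−p)^10
= 66 · 0.0196 · 0.2213 = 0.286276

0.2863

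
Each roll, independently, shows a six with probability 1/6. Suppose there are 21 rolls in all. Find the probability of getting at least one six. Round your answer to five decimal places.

0.97826

P(at least one) = 1 − P(none) = 1 − (1 − 0.166667)^21
= 1 − 0.0217367 = 0.9782633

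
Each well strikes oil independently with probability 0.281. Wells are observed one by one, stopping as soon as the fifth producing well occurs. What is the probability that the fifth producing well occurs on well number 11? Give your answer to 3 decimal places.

0.051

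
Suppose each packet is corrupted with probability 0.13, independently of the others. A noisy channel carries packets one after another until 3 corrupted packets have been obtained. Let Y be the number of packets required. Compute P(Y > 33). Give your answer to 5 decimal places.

0.17890

Needing more than 33 packets ⇔ fewer than 3 successes in the first 33. With X ~ Binomial(33, 0.13), P(Y > 33) = P(X ≤ 2).
  k=0: C(33,0)·0.13^0·0.87^33 = 0.0100957
  k=1: C(33,1)·0.13^1·0.87^32 = 0.0497821
  k=2: C(33,2)·0.13^2·0.87^31 = 0.1190193
P(X ≤ 2) = 0.1788971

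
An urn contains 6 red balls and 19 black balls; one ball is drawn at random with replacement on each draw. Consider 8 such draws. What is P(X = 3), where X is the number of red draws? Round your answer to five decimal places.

0.19629

X ~ Binomial(n=8, p=0.24).
P(X=3) = C(8,3) · p^3 · (1−p)^5
= 56 · 0.013824 · 0.25355 = 0.1962862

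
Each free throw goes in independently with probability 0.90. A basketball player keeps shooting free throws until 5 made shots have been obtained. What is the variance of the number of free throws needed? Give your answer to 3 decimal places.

0.617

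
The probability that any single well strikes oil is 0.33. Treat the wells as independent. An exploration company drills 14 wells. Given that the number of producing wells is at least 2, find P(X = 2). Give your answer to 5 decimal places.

X ~ Binomial(14, 0.33). Want P(X=2 | X≥2) = P(X=2) / P(X≥2).
P(X=2) = C(14,2)·0.33^2·0.67^12 = 0.0810899
P(X≥2) = 1 − 0.0036732 − 0.0253288 = 0.9709980
Ratio = 0.0810899 / 0.9709980 = 0.0835119

0.08351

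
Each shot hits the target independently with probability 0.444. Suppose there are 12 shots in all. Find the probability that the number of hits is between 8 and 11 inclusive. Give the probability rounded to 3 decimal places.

0.104

X ~ Binomial(12, 0.444); P(8 ≤ X ≤ 11) = Σ C(12,k) p^k (1−p)^(12−k) over k:
  k=8: C(12,8)·0.444^8·0.556^4 = 0.07144
  k=9: C(12,9)·0.444^9·0.556^3 = 0.02536
  k=10: C(12,10)·0.444^10·0.556^2 = 0.00607
  k=11: C(12,11)·0.444^11·0.556^1 = 0.00088
Total = 0.10376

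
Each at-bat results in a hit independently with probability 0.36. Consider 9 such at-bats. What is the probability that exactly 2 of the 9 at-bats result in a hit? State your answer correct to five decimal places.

X ~ Binomial(n=9, p=0.36).
P(X=2) = C(9,2) · p^2 · (1−p)^7
= 36 · 0.1296 · 0.04398 = 0.2051953

0.20520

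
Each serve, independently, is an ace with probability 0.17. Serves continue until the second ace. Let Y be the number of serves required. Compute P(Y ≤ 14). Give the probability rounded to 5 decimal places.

0.71521

Finishing within 14 serves ⇔ at least 2 successes in the first 14. With X ~ Binomial(14, 0.17), P(Y ≤ 14) = 1 − P(X ≤ 1).
  k=0: C(14,0)·0.17^0·0.83^14 = 0.0736365
  k=1: C(14,1)·0.17^1·0.83^13 = 0.2111505
1 − 0.2847870 = 0.7152130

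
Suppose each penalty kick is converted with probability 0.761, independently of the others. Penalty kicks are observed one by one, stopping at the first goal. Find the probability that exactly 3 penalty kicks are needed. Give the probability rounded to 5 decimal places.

Geometric (trials to first success), p = 0.761.
P(Y = 3) = (1−p)^2 · p = 0.057121 · 0.761 = 0.0434691

0.04347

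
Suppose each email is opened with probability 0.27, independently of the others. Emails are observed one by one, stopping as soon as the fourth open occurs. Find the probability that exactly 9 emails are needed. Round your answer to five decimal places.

0.06170

Y = trial on which the fourth success occurs; negative binomial, r=4, p=0.27.
P(Y=9) = C(8,3) · p^4 · (1−p)^5
= 56 · 0.0053144 · 0.20731 = 0.0616961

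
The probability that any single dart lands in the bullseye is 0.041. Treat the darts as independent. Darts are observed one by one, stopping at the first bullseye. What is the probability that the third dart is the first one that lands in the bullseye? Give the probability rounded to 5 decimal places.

Geometric (trials to first success), p = 0.041.
P(Y = 3) = (1−p)^2 · p = 0.91968 · 0.041 = 0.0377069

0.03771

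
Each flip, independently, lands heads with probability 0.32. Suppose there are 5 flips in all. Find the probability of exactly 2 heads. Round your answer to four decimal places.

0.3220

X ~ Binomial(n=5, p=0.32).
P(X=2) = C(5,2) · p^2 · (1−p)^3
= 10 · 0.1024 · 0.31443 = 0.321978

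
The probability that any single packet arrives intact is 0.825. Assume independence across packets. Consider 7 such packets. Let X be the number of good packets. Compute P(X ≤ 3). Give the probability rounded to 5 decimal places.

X ~ Binomial(7, 0.825); P(X ≤ 3) = Σ C(7,k) p^k (1−p)^(7−k) over k:
  k=0: C(7,0)·0.825^0·0.175^7 = 0.0000050
  k=1: C(7,1)·0.825^1·0.175^6 = 0.0001659
  k=2: C(7,2)·0.825^2·0.175^5 = 0.0023459
  k=3: C(7,3)·0.825^3·0.175^4 = 0.0184324
Total = 0.0209493

0.02095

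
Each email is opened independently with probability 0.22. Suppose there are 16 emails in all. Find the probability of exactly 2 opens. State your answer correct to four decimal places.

0.1792

X ~ Binomial(n=16, p=0.22).
P(X=2) = C(16,2) · p^2 · (1−p)^14
= 120 · 0.0484 · 0.030855 = 0.179205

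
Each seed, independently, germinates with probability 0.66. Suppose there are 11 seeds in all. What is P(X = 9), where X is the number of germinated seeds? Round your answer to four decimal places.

X ~ Binomial(n=11, p=0.66).
P(X=9) = C(11,9) · p^9 · (1−p)^2
= 55 · 0.023763 · 0.1156 = 0.151083

0.1511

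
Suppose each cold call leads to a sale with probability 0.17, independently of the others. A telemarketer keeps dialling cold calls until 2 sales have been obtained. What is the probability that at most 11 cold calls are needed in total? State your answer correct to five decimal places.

Finishing within 11 cold calls ⇔ at least 2 successes in the first 11. With X ~ Binomial(11, 0.17), P(Y ≤ 11) = 1 − P(X ≤ 1).
  k=0: C(11,0)·0.17^0·0.83^11 = 0.1287831
  k=1: C(11,1)·0.17^1·0.83^10 = 0.2901500
1 − 0.4189331 = 0.5810669

0.58107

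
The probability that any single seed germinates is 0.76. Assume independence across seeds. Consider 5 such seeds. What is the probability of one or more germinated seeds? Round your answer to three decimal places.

0.999

P(at least one) = 1 − P(none) = 1 − (1 − 0.76)^5
= 1 − 0.00080 = 0.99920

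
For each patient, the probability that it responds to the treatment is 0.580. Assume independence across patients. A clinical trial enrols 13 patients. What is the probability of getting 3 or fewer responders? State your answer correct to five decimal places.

0.01165

X ~ Binomial(13, 0.58); P(X ≤ 3) = Σ C(13,k) p^k (1−p)^(13−k) over k:
  k=0: C(13,0)·0.58^0·0.42^13 = 0.0000127
  k=1: C(13,1)·0.58^1·0.42^12 = 0.0002272
  k=2: C(13,2)·0.58^2·0.42^11 = 0.0018823
  k=3: C(13,3)·0.58^3·0.42^10 = 0.0095311
Total = 0.0116532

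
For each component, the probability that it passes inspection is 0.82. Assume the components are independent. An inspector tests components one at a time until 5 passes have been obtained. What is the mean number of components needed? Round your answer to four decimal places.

Y = total components until the fifth success; negative binomial with r=5, p=0.82.
E[Y] = r / p = 5 / 0.82 = 6.097561

6.0976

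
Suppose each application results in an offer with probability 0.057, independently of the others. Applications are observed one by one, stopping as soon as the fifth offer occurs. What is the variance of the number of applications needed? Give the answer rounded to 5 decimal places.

Y = total applications until the fifth success; negative binomial with r=5, p=0.057.
Var(Y) = r(1−p)/p² = 5·0.943 / 0.057² = 1451.2157587

1451.21576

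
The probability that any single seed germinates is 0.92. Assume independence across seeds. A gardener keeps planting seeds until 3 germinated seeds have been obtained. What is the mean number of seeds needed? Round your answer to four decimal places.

3.2609

Y = total seeds until the third success; negative binomial with r=3, p=0.92.
E[Y] = r / p = 3 / 0.92 = 3.260870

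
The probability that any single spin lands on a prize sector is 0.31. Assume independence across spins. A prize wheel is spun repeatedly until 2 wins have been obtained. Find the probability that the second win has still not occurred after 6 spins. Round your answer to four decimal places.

0.3988

Needing more than 6 spins ⇔ fewer than 2 successes in the first 6. With X ~ Binomial(6, 0.31), P(Y > 6) = P(X ≤ 1).
  k=0: C(6,0)·0.31^0·0.69^6 = 0.107918
  k=1: C(6,1)·0.31^1·0.69^5 = 0.290910
P(X ≤ 1) = 0.398828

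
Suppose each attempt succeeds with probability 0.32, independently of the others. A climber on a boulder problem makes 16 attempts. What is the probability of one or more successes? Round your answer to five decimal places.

P(at least one) = 1 − P(none) = 1 − (1 − 0.32)^16
= 1 − 0.0020900 = 0.9979100

0.99791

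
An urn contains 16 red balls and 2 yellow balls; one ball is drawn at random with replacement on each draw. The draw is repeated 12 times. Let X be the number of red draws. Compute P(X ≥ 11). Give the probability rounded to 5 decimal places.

0.60829

X ~ Binomial(12, 0.888889); P(X ≥ 11) = Σ C(12,k) p^k (1−p)^(12−k) over k:
  k=11: C(12,11)·0.888889^11·0.111111^1 = 0.3649732
  k=12: C(12,12)·0.888889^12·0.111111^0 = 0.2433155
Total = 0.6082887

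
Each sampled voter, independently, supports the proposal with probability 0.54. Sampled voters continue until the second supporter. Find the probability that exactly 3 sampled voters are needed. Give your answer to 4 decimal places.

Y = trial on which the second success occurs; negative binomial, r=2, p=0.54.
P(Y=3) = C(2,1) · p^2 · (1−p)^1
= 2 · 0.2916 · 0.46 = 0.268272

0.2683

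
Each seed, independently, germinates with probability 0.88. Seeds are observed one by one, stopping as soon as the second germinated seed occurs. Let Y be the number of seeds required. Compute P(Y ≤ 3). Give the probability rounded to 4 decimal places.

Finishing within 3 seeds ⇔ at least 2 successes in the first 3. With X ~ Binomial(3, 0.88), P(Y ≤ 3) = 1 − P(X ≤ 1).
  k=0: C(3,0)·0.88^0·0.12^3 = 0.001728
  k=1: C(3,1)·0.88^1·0.12^2 = 0.038016
1 − 0.039744 = 0.960256

0.9603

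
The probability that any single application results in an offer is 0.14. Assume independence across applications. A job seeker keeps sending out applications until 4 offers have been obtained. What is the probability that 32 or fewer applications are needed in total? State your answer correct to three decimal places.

0.673

Finishing within 32 applications ⇔ at least 4 successes in the first 32. With X ~ Binomial(32, 0.14), P(Y ≤ 32) = 1 − P(X ≤ 3).
  k=0: C(32,0)·0.14^0·0.86^32 = 0.00802
  k=1: C(32,1)·0.14^1·0.86^31 = 0.04176
  k=2: C(32,2)·0.14^2·0.86^30 = 0.10536
  k=3: C(32,3)·0.14^3·0.86^29 = 0.17152
1 − 0.32666 = 0.67334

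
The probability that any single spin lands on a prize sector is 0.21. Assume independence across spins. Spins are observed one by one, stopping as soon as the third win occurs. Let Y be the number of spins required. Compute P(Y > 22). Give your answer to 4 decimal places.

0.1296

Needing more than 22 spins ⇔ fewer than 3 successes in the first 22. With X ~ Binomial(22, 0.21), P(Y > 22) = P(X ≤ 2).
  k=0: C(22,0)·0.21^0·0.79^22 = 0.005595
  k=1: C(22,1)·0.21^1·0.79^21 = 0.032720
  k=2: C(22,2)·0.21^2·0.79^20 = 0.091326
P(X ≤ 2) = 0.129640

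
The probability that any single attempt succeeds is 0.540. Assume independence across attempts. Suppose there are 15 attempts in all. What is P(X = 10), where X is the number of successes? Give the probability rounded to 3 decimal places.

0.130

X ~ Binomial(n=15, p=0.54).
P(X=10) = C(15,10) · p^10 · (1−p)^5
= 3003 · 0.0021083 · 0.020596 = 0.13040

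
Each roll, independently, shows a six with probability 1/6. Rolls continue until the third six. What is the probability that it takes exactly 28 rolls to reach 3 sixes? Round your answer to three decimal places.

Y = trial on which the third success occurs; negative binomial, r=3, p=0.166667.
P(Y=28) = C(27,2) · p^3 · (1−p)^25
= 351 · 0.0046296 · 0.010483 = 0.01703

0.017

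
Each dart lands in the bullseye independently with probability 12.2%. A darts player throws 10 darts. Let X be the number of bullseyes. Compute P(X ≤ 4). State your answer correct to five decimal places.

0.99600

X ~ Binomial(10, 0.122); P(X ≤ 4) = Σ C(10,k) p^k (1−p)^(10−k) over k:
  k=0: C(10,0)·0.122^0·0.878^10 = 0.2722358
  k=1: C(10,1)·0.122^1·0.878^9 = 0.3782775
  k=2: C(10,2)·0.122^2·0.878^8 = 0.2365311
  k=3: C(10,3)·0.122^3·0.878^7 = 0.0876440
  k=4: C(10,4)·0.122^4·0.878^6 = 0.0213121
Total = 0.9960005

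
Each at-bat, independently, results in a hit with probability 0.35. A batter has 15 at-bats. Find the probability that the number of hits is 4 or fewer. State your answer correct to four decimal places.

0.3519

X ~ Binomial(15, 0.35); P(X ≤ 4) = Σ C(15,k) p^k (1−p)^(15−k) over k:
  k=0: C(15,0)·0.35^0·0.65^15 = 0.001562
  k=1: C(15,1)·0.35^1·0.65^14 = 0.012617
  k=2: C(15,2)·0.35^2·0.65^13 = 0.047555
  k=3: C(15,3)·0.35^3·0.65^12 = 0.110962
  k=4: C(15,4)·0.35^4·0.65^11 = 0.179247
Total = 0.351943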